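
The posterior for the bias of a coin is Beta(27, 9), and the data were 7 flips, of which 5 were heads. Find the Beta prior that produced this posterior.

Beta(22, 7)

Under Beta–binomial conjugacy the posterior parameters are (α+s, β+f).
Subtract the data counts: 27−5=22, 9−2=7.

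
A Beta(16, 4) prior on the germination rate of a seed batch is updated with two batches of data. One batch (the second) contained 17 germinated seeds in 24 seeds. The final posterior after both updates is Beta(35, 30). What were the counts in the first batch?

2 germinated seeds and 19 non-germinating seeds

Because Beta–binomial updating is additive in the counts, the combined data contributed (α_post−α_prior, β_post−β_prior) successes and failures.
Total across both batches: 35−16=19 germinated seeds, 30−4=26 non-germinating seeds.
Subtract the second batch: 19−17=2 germinated seeds and 26−7=19 non-germinating seeds.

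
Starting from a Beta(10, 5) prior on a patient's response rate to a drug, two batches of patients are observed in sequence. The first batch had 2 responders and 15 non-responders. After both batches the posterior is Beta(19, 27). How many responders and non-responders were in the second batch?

7 responders and 7 non-responders

Sequential conjugate updates are equivalent to a single update on the pooled data, so total successes = posterior α − prior α and total failures = posterior β − prior β.
Total across both batches: 19−10=9 responders, 27−5=22 non-responders.
Subtract the first batch: 9−2=7 responders and 22−15=7 non-responders.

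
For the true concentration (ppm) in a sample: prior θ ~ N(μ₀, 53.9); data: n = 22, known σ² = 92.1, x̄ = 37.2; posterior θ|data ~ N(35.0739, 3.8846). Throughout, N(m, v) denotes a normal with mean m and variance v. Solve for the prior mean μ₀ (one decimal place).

μ₀ = 7.7

The posterior mean is a precision-weighted average: μ_n = (τ₀μ₀ + τ_data·x̄)/(τ₀+τ_data), with τ₀=1/σ₀² and τ_data=n/σ².
Here τ₀ = 1/53.9 = 0.018553 and τ_data = 22/92.1 = 0.238871, so τ_n = 0.257424.
Rearranging for μ₀: μ₀ = (μ_n·τ_n − τ_data·x̄)/τ₀ = (35.0739·0.257424 − 0.238871·37.2) / 0.018553 = 0.142862/0.018553 ≈ 7.7.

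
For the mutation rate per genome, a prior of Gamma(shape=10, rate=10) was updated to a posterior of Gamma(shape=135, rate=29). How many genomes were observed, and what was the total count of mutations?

Gamma–Poisson conjugacy: posterior shape = α + Σxᵢ, posterior rate = β + n.
Matching: Σxᵢ = 135 − 10 = 125 and n = 29 − 10 = 19.

n = 19 genomes with total 125 mutations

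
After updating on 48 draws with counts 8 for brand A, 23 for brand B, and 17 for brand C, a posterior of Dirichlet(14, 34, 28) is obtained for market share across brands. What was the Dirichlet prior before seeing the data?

For a Dirichlet(α) prior with multinomial counts c, the posterior is Dirichlet(α + c) componentwise.
Subtract each count from the matching posterior parameter: 14−8=6, 34−23=11, 28−17=11.

Dirichlet(6, 11, 11)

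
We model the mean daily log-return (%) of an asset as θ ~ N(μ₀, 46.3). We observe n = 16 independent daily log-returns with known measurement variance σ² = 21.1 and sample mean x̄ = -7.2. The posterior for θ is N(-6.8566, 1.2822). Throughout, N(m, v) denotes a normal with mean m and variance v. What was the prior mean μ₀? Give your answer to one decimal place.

With known observation variance, the Normal–Normal posterior has precision τ_n = τ₀ + n/σ² and mean μ_n = (τ₀μ₀ + (n/σ²)x̄)/τ_n.
Here τ₀ = 1/46.3 = 0.021598 and τ_data = 16/21.1 = 0.758294, so τ_n = 0.779892.
Rearranging for μ₀: μ₀ = (μ_n·τ_n − τ_data·x̄)/τ₀ = (-6.8566·0.779892 − 0.758294·-7.2) / 0.021598 = 0.112309/0.021598 ≈ 5.2.

μ₀ = 5.2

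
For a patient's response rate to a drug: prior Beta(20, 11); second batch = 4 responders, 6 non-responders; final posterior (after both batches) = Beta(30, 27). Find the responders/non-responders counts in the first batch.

Because Beta–binomial updating is additive in the counts, the combined data contributed (α_post−α_prior, β_post−β_prior) successes and failures.
Total across both batches: 30−20=10 responders, 27−11=16 non-responders.
Subtract the second batch: 10−4=6 responders and 16−6=10 non-responders.

6 responders and 10 non-responders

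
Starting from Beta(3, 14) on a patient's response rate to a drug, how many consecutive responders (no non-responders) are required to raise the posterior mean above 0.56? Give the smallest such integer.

k = 15

After k responders and 0 non-responders the posterior is Beta(3+k, 14), with mean (3+k)/(3+14+k).
Set (3+k)/(17+k) > 0.56 and solve: k > (0.56·17 − 3)/(1 − 0.56) = 14.818.
The smallest integer exceeding 14.818 is 15, and checking k=15: (18)/(32) = 0.5625 > 0.56.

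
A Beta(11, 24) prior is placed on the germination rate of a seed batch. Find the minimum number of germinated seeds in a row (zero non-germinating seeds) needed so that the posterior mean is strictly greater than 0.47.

After k germinated seeds and 0 non-germinating seeds the posterior is Beta(11+k, 24), with mean (11+k)/(11+24+k).
Set (11+k)/(35+k) > 0.47 and solve: k > (0.47·35 − 11)/(1 − 0.47) = 10.283.
The smallest integer exceeding 10.283 is 11, and checking k=11: (22)/(46) = 0.4783 > 0.47.

k = 11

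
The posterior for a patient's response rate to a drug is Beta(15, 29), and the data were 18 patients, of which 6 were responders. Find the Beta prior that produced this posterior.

Beta(9, 17)

Under Beta–binomial conjugacy the posterior parameters are (a+s, b+f).
So a = 15 − 6 = 9 and b = 29 − 12 = 17.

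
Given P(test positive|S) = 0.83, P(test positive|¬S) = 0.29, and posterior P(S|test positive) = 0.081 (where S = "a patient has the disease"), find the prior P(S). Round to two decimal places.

Bayes' rule in odds form gives O(S|E) = O(S)·[P(E|S)/P(E|¬S)], hence O(S) = O(S|E)/LR.
Posterior odds = 0.081/(1−0.081) = 0.0881. LR = 0.83/0.29 = 2.8621.
Prior odds = 0.0881/2.8621 = 0.0308, so P(S) = 0.0308/(1+0.0308) ≈ 0.03.

P(S) = 0.03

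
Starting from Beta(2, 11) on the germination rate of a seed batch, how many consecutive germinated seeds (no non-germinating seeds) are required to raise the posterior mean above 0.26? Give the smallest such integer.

After k germinated seeds and 0 non-germinating seeds the posterior is Beta(2+k, 11), with mean (2+k)/(2+11+k).
Set (2+k)/(13+k) > 0.26 and solve: k > (0.26·13 − 2)/(1 − 0.26) = 1.865.
The smallest integer exceeding 1.865 is 2.

k = 2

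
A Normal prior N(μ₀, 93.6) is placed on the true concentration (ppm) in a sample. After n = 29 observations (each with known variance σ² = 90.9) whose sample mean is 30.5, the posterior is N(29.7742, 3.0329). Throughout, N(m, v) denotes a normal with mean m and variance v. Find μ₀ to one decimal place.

μ₀ = 8.1

The posterior mean is a precision-weighted average: μ_n = (τ₀μ₀ + τ_data·x̄)/(τ₀+τ_data), with τ₀=1/σ₀² and τ_data=n/σ².
Here τ₀ = 1/93.6 = 0.010684 and τ_data = 29/90.9 = 0.319032, so τ_n = 0.329716.
Rearranging for μ₀: μ₀ = (μ_n·τ_n − τ_data·x̄)/τ₀ = (29.7742·0.329716 − 0.319032·30.5) / 0.010684 = 0.086554/0.010684 ≈ 8.1.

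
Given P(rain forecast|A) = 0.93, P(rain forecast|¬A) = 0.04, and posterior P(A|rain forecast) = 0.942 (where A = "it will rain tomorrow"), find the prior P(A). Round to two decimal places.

In odds form, posterior odds = prior odds × likelihood ratio, so prior odds = posterior odds ÷ LR.
Posterior odds = 0.942/(1−0.942) = 16.2414. LR = 0.93/0.04 = 23.2500.
Prior odds = 16.2414/23.2500 = 0.6986, so P(A) = 0.6986/(1+0.6986) ≈ 0.41.

P(A) = 0.41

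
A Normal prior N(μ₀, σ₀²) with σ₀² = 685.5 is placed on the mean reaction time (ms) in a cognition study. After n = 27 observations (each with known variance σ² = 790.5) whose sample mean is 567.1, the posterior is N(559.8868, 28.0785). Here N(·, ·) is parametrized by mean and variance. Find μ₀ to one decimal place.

The posterior mean is a precision-weighted average: μ_n = (τ₀μ₀ + τ_data·x̄)/(τ₀+τ_data), with τ₀=1/σ₀² and τ_data=n/σ².
Here τ₀ = 1/685.5 = 0.001459 and τ_data = 27/790.5 = 0.034156, so τ_n = 0.035615.
Rearranging for μ₀: μ₀ = (μ_n·τ_n − τ_data·x̄)/τ₀ = (559.8868·0.035615 − 0.034156·567.1) / 0.001459 = 0.570501/0.001459 ≈ 391.0.

μ₀ = 391.0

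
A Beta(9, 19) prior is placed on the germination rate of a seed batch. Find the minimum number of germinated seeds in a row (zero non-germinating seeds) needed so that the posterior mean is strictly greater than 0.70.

After k germinated seeds and 0 non-germinating seeds the posterior is Beta(9+k, 19), with mean (9+k)/(9+19+k).
Set (9+k)/(28+k) > 0.70 and solve: k > (0.70·28 − 9)/(1 − 0.70) = 35.333.
The smallest integer exceeding 35.333 is 36.

k = 36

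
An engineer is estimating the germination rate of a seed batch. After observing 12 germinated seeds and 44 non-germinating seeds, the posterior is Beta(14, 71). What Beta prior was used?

A Beta(α, β) prior with s successes and f failures in binomial data gives a Beta(α+s, β+f) posterior.
So α = 14 − 12 = 2 and β = 71 − 44 = 27.

Beta(2, 27)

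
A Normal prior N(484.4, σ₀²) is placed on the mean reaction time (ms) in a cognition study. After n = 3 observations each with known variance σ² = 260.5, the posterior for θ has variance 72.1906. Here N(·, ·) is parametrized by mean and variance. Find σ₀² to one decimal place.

σ₀² = 428.1

For the Normal–Normal model with known σ², precisions add: τ_n = τ₀ + n/σ².
So 1/σ₀² = 1/72.1906 − 3/260.5 = 0.013852 − 0.011516 = 0.002336.
Hence σ₀² = 1/0.002336 ≈ 428.1.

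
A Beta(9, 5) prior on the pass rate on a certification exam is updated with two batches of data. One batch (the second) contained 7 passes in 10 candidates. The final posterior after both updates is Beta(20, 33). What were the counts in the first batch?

Because Beta–binomial updating is additive in the counts, the combined data contributed (α_post−α_prior, β_post−β_prior) successes and failures.
Total across both batches: 20−9=11 passes, 33−5=28 failures.
Subtract the second batch: 11−7=4 passes and 28−3=25 failures.

4 passes and 25 failures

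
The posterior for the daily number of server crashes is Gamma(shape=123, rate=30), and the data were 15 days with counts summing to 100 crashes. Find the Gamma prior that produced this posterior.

Gamma(shape=23, rate=15)

Gamma–Poisson conjugacy: posterior shape = α + Σxᵢ, posterior rate = β + n.
So α = 123 − 100 = 23 and β = 30 − 15 = 15.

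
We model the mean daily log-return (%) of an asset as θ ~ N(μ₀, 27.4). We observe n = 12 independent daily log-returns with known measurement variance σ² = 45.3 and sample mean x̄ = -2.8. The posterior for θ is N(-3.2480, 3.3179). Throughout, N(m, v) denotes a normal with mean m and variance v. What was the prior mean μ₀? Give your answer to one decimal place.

μ₀ = -6.5

With known observation variance, the Normal–Normal posterior has precision τ_n = τ₀ + n/σ² and mean μ_n = (τ₀μ₀ + (n/σ²)x̄)/τ_n.
Here τ₀ = 1/27.4 = 0.036496 and τ_data = 12/45.3 = 0.264901, so τ_n = 0.301397.
Rearranging for μ₀: μ₀ = (μ_n·τ_n − τ_data·x̄)/τ₀ = (-3.2480·0.301397 − 0.264901·-2.8) / 0.036496 = -0.237215/0.036496 ≈ -6.5.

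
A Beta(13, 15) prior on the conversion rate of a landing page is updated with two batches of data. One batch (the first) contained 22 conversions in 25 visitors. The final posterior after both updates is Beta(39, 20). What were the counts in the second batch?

4 conversions and 2 bounces

Sequential conjugate updates are equivalent to a single update on the pooled data, so total successes = posterior α − prior α and total failures = posterior β − prior β.
Total across both batches: 39−13=26 conversions, 20−15=5 bounces.
Subtract the first batch: 26−22=4 conversions and 5−3=2 bounces.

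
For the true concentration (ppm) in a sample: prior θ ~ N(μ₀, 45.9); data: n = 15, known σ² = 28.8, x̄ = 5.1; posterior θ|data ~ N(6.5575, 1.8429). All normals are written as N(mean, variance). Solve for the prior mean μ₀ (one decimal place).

The posterior mean is a precision-weighted average: μ_n = (τ₀μ₀ + τ_data·x̄)/(τ₀+τ_data), with τ₀=1/σ₀² and τ_data=n/σ².
Here τ₀ = 1/45.9 = 0.021786 and τ_data = 15/28.8 = 0.520833, so τ_n = 0.542619.
Rearranging for μ₀: μ₀ = (μ_n·τ_n − τ_data·x̄)/τ₀ = (6.5575·0.542619 − 0.520833·5.1) / 0.021786 = 0.901976/0.021786 ≈ 41.4.

μ₀ = 41.4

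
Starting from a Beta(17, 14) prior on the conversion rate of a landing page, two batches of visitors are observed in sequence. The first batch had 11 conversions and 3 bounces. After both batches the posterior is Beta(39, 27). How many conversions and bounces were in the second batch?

Because Beta–binomial updating is additive in the counts, the combined data contributed (α_post−α_prior, β_post−β_prior) successes and failures.
Total across both batches: 39−17=22 conversions, 27−14=13 bounces.
Subtract the first batch: 22−11=11 conversions and 13−3=10 bounces.

11 conversions and 10 bounces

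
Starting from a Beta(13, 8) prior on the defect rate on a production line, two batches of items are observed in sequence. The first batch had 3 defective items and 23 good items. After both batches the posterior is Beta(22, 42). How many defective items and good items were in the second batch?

6 defective items and 11 good items

Sequential conjugate updates are equivalent to a single update on the pooled data, so total successes = posterior α − prior α and total failures = posterior β − prior β.
Total across both batches: 22−13=9 defective items, 42−8=34 good items.
Subtract the first batch: 9−3=6 defective items and 34−23=11 good items.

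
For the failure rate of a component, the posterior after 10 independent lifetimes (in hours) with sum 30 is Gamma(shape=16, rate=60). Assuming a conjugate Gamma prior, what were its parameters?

For an exponential likelihood with a Gamma(α, β) prior on the rate, n observations with total T give posterior Gamma(α+n, β+T).
So α = 16 − 10 = 6 and β = 60 − 30 = 30.

Gamma(shape=6, rate=30)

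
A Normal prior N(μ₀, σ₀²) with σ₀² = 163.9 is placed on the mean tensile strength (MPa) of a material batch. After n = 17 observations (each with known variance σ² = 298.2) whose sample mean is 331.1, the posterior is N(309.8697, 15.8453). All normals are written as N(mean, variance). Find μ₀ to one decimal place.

With known observation variance, the Normal–Normal posterior has precision τ_n = τ₀ + n/σ² and mean μ_n = (τ₀μ₀ + (n/σ²)x̄)/τ_n.
Here τ₀ = 1/163.9 = 0.006101 and τ_data = 17/298.2 = 0.057009, so τ_n = 0.063110.
Rearranging for μ₀: μ₀ = (μ_n·τ_n − τ_data·x̄)/τ₀ = (309.8697·0.063110 − 0.057009·331.1) / 0.006101 = 0.680197/0.006101 ≈ 111.5.

μ₀ = 111.5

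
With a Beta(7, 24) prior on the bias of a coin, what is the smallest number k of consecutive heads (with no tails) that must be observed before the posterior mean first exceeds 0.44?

After k heads and 0 tails the posterior is Beta(7+k, 24), with mean (7+k)/(7+24+k).
Set (7+k)/(31+k) > 0.44 and solve: k > (0.44·31 − 7)/(1 − 0.44) = 11.857.
The smallest integer exceeding 11.857 is 12, and checking k=12: (19)/(43) = 0.4419 > 0.44.

k = 12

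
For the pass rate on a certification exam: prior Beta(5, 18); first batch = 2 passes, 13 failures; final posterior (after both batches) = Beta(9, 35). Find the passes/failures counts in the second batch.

Sequential conjugate updates are equivalent to a single update on the pooled data, so total successes = posterior α − prior α and total failures = posterior β − prior β.
Total across both batches: 9−5=4 passes, 35−18=17 failures.
Subtract the first batch: 4−2=2 passes and 17−13=4 failures.

2 passes and 4 failures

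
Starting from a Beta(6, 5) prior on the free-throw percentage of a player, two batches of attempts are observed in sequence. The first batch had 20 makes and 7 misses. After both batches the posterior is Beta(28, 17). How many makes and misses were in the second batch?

Because Beta–binomial updating is additive in the counts, the combined data contributed (α_post−α_prior, β_post−β_prior) successes and failures.
Total across both batches: 28−6=22 makes, 17−5=12 misses.
Subtract the first batch: 22−20=2 makes and 12−7=5 misses.

2 makes and 5 misses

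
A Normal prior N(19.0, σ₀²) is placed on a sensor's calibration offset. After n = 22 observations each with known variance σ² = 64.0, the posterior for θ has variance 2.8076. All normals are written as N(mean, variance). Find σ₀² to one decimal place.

Posterior precision equals prior precision plus data precision: 1/σ_n² = 1/σ₀² + n/σ².
So 1/σ₀² = 1/2.8076 − 22/64.0 = 0.356176 − 0.343750 = 0.012426.
Hence σ₀² = 1/0.012426 ≈ 80.5.

σ₀² = 80.5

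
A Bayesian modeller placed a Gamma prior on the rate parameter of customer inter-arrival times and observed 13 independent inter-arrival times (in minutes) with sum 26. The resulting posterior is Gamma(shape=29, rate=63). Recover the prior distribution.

For an exponential likelihood with a Gamma(α, β) prior on the rate, n observations with total T give posterior Gamma(α+n, β+T).
So α = 29 − 13 = 16 and β = 63 − 26 = 37.

Gamma(shape=16, rate=37)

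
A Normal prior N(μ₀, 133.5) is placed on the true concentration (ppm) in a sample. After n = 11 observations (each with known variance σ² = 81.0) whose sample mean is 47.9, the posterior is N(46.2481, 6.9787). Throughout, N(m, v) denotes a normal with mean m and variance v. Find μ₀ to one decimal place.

With known observation variance, the Normal–Normal posterior has precision τ_n = τ₀ + n/σ² and mean μ_n = (τ₀μ₀ + (n/σ²)x̄)/τ_n.
Here τ₀ = 1/133.5 = 0.007491 and τ_data = 11/81.0 = 0.135802, so τ_n = 0.143293.
Rearranging for μ₀: μ₀ = (μ_n·τ_n − τ_data·x̄)/τ₀ = (46.2481·0.143293 − 0.135802·47.9) / 0.007491 = 0.122113/0.007491 ≈ 16.3.

μ₀ = 16.3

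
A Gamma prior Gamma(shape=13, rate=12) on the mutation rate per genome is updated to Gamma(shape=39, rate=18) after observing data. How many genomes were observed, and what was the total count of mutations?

n = 6 genomes with total 26 mutations

A Gamma(α, β) prior (rate parametrization) on a Poisson rate with n observations summing to S gives posterior Gamma(α+S, β+n).
Matching: Σxᵢ = 39 − 13 = 26 and n = 18 − 12 = 6.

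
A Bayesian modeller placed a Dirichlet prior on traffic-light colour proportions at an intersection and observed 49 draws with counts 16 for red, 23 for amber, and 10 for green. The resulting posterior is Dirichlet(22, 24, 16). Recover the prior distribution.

For a Dirichlet(α) prior with multinomial counts c, the posterior is Dirichlet(α + c) componentwise.
Subtract each count from the matching posterior parameter: 22−16=6, 24−23=1, 16−10=6.

Dirichlet(6, 1, 6)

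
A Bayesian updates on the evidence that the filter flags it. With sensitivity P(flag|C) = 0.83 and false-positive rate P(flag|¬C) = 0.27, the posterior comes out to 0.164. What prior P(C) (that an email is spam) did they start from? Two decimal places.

Bayes' rule in odds form gives O(C|E) = O(C)·[P(E|C)/P(E|¬C)], hence O(C) = O(C|E)/LR.
Posterior odds = 0.164/(1−0.164) = 0.1962. LR = 0.83/0.27 = 3.0741.
Prior odds = 0.1962/3.0741 = 0.0638, so P(C) = 0.0638/(1+0.0638) ≈ 0.06.

P(C) = 0.06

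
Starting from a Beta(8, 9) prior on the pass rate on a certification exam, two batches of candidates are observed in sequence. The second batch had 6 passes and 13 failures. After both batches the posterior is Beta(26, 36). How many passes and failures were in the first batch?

12 passes and 14 failures

Sequential conjugate updates are equivalent to a single update on the pooled data, so total successes = posterior α − prior α and total failures = posterior β − prior β.
Total across both batches: 26−8=18 passes, 36−9=27 failures.
Subtract the second batch: 18−6=12 passes and 27−13=14 failures.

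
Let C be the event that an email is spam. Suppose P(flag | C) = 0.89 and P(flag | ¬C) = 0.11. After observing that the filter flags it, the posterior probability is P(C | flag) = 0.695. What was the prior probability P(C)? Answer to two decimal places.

P(C) = 0.22

In odds form, posterior odds = prior odds × likelihood ratio, so prior odds = posterior odds ÷ LR.
Posterior odds = 0.695/(1−0.695) = 2.2787. LR = 0.89/0.11 = 8.0909.
Prior odds = 2.2787/8.0909 = 0.2816, so P(C) = 0.2816/(1+0.2816) ≈ 0.22.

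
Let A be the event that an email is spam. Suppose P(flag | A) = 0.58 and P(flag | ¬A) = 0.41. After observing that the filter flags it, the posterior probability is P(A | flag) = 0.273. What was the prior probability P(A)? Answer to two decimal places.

In odds form, posterior odds = prior odds × likelihood ratio, so prior odds = posterior odds ÷ LR.
Posterior odds = 0.273/(1−0.273) = 0.3755. LR = 0.58/0.41 = 1.4146.
Prior odds = 0.3755/1.4146 = 0.2654, so P(A) = 0.2654/(1+0.2654) ≈ 0.21.

P(A) = 0.21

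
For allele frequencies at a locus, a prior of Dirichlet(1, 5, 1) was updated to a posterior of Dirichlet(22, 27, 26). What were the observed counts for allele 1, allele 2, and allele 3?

For a Dirichlet(α) prior with multinomial counts c, the posterior is Dirichlet(α + c) componentwise.
Counts are posterior − prior componentwise: 22−1=21, 27−5=22, 26−1=25.

counts (21, 22, 25)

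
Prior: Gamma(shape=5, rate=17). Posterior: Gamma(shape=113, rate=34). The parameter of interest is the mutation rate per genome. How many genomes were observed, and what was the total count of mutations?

Gamma–Poisson conjugacy: posterior shape = α + Σxᵢ, posterior rate = β + n.
Matching: Σxᵢ = 113 − 5 = 108 and n = 34 − 17 = 17.

n = 17 genomes with total 108 mutations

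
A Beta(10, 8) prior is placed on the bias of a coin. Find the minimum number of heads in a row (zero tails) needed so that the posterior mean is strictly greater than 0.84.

After k heads and 0 tails the posterior is Beta(10+k, 8), with mean (10+k)/(10+8+k).
Set (10+k)/(18+k) > 0.84 and solve: k > (0.84·18 − 10)/(1 − 0.84) = 32.000.
The smallest integer exceeding 32.000 is 33, and checking k=33: (43)/(51) = 0.8431 > 0.84.

k = 33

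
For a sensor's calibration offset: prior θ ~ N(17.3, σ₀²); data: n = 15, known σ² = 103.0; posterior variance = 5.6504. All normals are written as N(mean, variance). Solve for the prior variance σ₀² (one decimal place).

Posterior precision equals prior precision plus data precision: 1/σ_n² = 1/σ₀² + n/σ².
So 1/σ₀² = 1/5.6504 − 15/103.0 = 0.176979 − 0.145631 = 0.031348.
Hence σ₀² = 1/0.031348 ≈ 31.9.

σ₀² = 31.9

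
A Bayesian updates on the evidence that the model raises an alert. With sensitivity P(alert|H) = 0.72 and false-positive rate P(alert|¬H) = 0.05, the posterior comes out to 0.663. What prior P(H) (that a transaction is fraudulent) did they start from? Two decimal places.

P(H) = 0.12

In odds form, posterior odds = prior odds × likelihood ratio, so prior odds = posterior odds ÷ LR.
Posterior odds = 0.663/(1−0.663) = 1.9674. LR = 0.72/0.05 = 14.4000.
Prior odds = 1.9674/14.4000 = 0.1366, so P(H) = 0.1366/(1+0.1366) ≈ 0.12.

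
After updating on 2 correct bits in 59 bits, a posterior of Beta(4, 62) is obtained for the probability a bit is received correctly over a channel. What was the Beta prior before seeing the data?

Beta is conjugate to the binomial likelihood: posterior = Beta(a+s, b+f).
Subtract the data counts: 4−2=2, 62−57=5.

Beta(2, 5)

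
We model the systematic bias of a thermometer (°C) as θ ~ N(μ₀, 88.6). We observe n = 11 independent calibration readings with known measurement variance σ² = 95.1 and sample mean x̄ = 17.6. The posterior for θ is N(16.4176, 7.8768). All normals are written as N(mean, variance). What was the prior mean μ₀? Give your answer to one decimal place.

The posterior mean is a precision-weighted average: μ_n = (τ₀μ₀ + τ_data·x̄)/(τ₀+τ_data), with τ₀=1/σ₀² and τ_data=n/σ².
Here τ₀ = 1/88.6 = 0.011287 and τ_data = 11/95.1 = 0.115668, so τ_n = 0.126955.
Rearranging for μ₀: μ₀ = (μ_n·τ_n − τ_data·x̄)/τ₀ = (16.4176·0.126955 − 0.115668·17.6) / 0.011287 = 0.048540/0.011287 ≈ 4.3.

μ₀ = 4.3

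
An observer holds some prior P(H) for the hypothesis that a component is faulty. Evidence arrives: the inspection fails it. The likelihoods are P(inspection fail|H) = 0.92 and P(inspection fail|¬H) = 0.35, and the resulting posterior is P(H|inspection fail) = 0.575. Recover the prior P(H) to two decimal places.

P(H) = 0.34

In odds form, posterior odds = prior odds × likelihood ratio, so prior odds = posterior odds ÷ LR.
Posterior odds = 0.575/(1−0.575) = 1.3529. LR = 0.92/0.35 = 2.6286.
Prior odds = 1.3529/2.6286 = 0.5147, so P(H) = 0.5147/(1+0.5147) ≈ 0.34.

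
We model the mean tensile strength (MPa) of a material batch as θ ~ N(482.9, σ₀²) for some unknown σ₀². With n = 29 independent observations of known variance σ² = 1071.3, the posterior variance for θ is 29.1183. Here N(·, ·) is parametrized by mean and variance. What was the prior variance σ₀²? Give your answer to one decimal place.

σ₀² = 137.5

Posterior precision equals prior precision plus data precision: 1/σ_n² = 1/σ₀² + n/σ².
So 1/σ₀² = 1/29.1183 − 29/1071.3 = 0.034343 − 0.027070 = 0.007273.
Hence σ₀² = 1/0.007273 ≈ 137.5.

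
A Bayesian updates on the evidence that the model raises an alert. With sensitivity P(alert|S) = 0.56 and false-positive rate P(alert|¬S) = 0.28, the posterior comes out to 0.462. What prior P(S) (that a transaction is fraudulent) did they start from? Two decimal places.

P(S) = 0.30

Bayes' rule in odds form gives O(S|E) = O(S)·[P(E|S)/P(E|¬S)], hence O(S) = O(S|E)/LR.
Posterior odds = 0.462/(1−0.462) = 0.8587. LR = 0.56/0.28 = 2.0000.
Prior odds = 0.8587/2.0000 = 0.4294, so P(S) = 0.4294/(1+0.4294) ≈ 0.30.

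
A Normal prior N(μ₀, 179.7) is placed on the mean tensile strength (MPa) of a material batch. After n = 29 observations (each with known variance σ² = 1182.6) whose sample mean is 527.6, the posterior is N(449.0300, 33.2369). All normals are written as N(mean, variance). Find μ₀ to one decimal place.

μ₀ = 102.8

The posterior mean is a precision-weighted average: μ_n = (τ₀μ₀ + τ_data·x̄)/(τ₀+τ_data), with τ₀=1/σ₀² and τ_data=n/σ².
Here τ₀ = 1/179.7 = 0.005565 and τ_data = 29/1182.6 = 0.024522, so τ_n = 0.030087.
Rearranging for μ₀: μ₀ = (μ_n·τ_n − τ_data·x̄)/τ₀ = (449.0300·0.030087 − 0.024522·527.6) / 0.005565 = 0.572158/0.005565 ≈ 102.8.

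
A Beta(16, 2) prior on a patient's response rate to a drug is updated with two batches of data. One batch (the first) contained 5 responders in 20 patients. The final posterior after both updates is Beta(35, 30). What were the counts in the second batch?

14 responders and 13 non-responders

Sequential conjugate updates are equivalent to a single update on the pooled data, so total successes = posterior α − prior α and total failures = posterior β − prior β.
Total across both batches: 35−16=19 responders, 30−2=28 non-responders.
Subtract the first batch: 19−5=14 responders and 28−15=13 non-responders.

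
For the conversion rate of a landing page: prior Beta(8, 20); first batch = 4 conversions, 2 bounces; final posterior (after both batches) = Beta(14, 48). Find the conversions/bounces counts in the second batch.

Sequential conjugate updates are equivalent to a single update on the pooled data, so total successes = posterior α − prior α and total failures = posterior β − prior β.
Total across both batches: 14−8=6 conversions, 48−20=28 bounces.
Subtract the first batch: 6−4=2 conversions and 28−2=26 bounces.

2 conversions and 26 bounces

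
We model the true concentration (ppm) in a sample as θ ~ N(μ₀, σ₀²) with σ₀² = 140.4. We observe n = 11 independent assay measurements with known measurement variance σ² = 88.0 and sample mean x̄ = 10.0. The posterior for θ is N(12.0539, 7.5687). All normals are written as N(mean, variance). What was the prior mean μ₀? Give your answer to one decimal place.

μ₀ = 48.1

The posterior mean is a precision-weighted average: μ_n = (τ₀μ₀ + τ_data·x̄)/(τ₀+τ_data), with τ₀=1/σ₀² and τ_data=n/σ².
Here τ₀ = 1/140.4 = 0.007123 and τ_data = 11/88.0 = 0.125000, so τ_n = 0.132123.
Rearranging for μ₀: μ₀ = (μ_n·τ_n − τ_data·x̄)/τ₀ = (12.0539·0.132123 − 0.125000·10.0) / 0.007123 = 0.342597/0.007123 ≈ 48.1.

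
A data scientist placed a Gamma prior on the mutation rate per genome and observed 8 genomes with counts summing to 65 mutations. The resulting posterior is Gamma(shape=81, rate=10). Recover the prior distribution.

Gamma(shape=16, rate=2)

A Gamma(α, β) prior (rate parametrization) on a Poisson rate with n observations summing to S gives posterior Gamma(α+S, β+n).
So α = 81 − 65 = 16 and β = 10 − 8 = 2.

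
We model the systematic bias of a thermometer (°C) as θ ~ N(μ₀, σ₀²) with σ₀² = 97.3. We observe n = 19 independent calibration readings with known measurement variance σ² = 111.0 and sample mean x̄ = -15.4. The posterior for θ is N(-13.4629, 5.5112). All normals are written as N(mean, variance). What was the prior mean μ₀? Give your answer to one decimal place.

The posterior mean is a precision-weighted average: μ_n = (τ₀μ₀ + τ_data·x̄)/(τ₀+τ_data), with τ₀=1/σ₀² and τ_data=n/σ².
Here τ₀ = 1/97.3 = 0.010277 and τ_data = 19/111.0 = 0.171171, so τ_n = 0.181448.
Rearranging for μ₀: μ₀ = (μ_n·τ_n − τ_data·x̄)/τ₀ = (-13.4629·0.181448 − 0.171171·-15.4) / 0.010277 = 0.193217/0.010277 ≈ 18.8.

μ₀ = 18.8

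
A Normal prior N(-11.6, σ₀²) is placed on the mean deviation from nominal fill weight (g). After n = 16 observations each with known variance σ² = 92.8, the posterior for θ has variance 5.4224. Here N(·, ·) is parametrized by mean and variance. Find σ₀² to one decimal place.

σ₀² = 83.3

For the Normal–Normal model with known σ², precisions add: τ_n = τ₀ + n/σ².
So 1/σ₀² = 1/5.4224 − 16/92.8 = 0.184420 − 0.172414 = 0.012006.
Hence σ₀² = 1/0.012006 ≈ 83.3.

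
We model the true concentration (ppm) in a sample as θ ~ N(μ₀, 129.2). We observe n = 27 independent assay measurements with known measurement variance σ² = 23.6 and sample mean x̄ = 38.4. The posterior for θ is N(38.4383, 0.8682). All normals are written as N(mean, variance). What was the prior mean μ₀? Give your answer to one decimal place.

μ₀ = 44.1

The posterior mean is a precision-weighted average: μ_n = (τ₀μ₀ + τ_data·x̄)/(τ₀+τ_data), with τ₀=1/σ₀² and τ_data=n/σ².
Here τ₀ = 1/129.2 = 0.007740 and τ_data = 27/23.6 = 1.144068, so τ_n = 1.151808.
Rearranging for μ₀: μ₀ = (μ_n·τ_n − τ_data·x̄)/τ₀ = (38.4383·1.151808 − 1.144068·38.4) / 0.007740 = 0.341330/0.007740 ≈ 44.1.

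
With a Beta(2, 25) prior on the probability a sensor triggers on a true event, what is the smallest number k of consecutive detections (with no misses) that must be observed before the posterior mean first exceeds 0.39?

k = 14

After k detections and 0 misses the posterior is Beta(2+k, 25), with mean (2+k)/(2+25+k).
Set (2+k)/(27+k) > 0.39 and solve: k > (0.39·27 − 2)/(1 − 0.39) = 13.984.
The smallest integer exceeding 13.984 is 14, and checking k=14: (16)/(41) = 0.3902 > 0.39.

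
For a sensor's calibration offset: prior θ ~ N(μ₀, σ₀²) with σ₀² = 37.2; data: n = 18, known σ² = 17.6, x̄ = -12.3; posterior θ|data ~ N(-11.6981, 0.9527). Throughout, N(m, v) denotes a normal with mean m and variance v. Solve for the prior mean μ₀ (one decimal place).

μ₀ = 11.2

With known observation variance, the Normal–Normal posterior has precision τ_n = τ₀ + n/σ² and mean μ_n = (τ₀μ₀ + (n/σ²)x̄)/τ_n.
Here τ₀ = 1/37.2 = 0.026882 and τ_data = 18/17.6 = 1.022727, so τ_n = 1.049609.
Rearranging for μ₀: μ₀ = (μ_n·τ_n − τ_data·x̄)/τ₀ = (-11.6981·1.049609 − 1.022727·-12.3) / 0.026882 = 0.301111/0.026882 ≈ 11.2.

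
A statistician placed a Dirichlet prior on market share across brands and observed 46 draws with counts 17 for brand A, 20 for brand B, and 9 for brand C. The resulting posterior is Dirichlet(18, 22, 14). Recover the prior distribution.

Dirichlet(1, 2, 5)

For a Dirichlet(α) prior with multinomial counts c, the posterior is Dirichlet(α + c) componentwise.
Subtract each count from the matching posterior parameter: 18−17=1, 22−20=2, 14−9=5.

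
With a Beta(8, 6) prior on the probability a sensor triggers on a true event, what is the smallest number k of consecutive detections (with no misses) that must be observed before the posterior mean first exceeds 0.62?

After k detections and 0 misses the posterior is Beta(8+k, 6), with mean (8+k)/(8+6+k).
Set (8+k)/(14+k) > 0.62 and solve: k > (0.62·14 − 8)/(1 − 0.62) = 1.789.
The smallest integer exceeding 1.789 is 2, and checking k=2: (10)/(16) = 0.6250 > 0.62.

k = 2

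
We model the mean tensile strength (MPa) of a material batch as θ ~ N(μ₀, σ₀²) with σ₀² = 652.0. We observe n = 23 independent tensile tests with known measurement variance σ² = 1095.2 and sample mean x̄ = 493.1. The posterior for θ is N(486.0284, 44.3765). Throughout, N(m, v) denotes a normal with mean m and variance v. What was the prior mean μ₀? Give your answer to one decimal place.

μ₀ = 389.2

The posterior mean is a precision-weighted average: μ_n = (τ₀μ₀ + τ_data·x̄)/(τ₀+τ_data), with τ₀=1/σ₀² and τ_data=n/σ².
Here τ₀ = 1/652.0 = 0.001534 and τ_data = 23/1095.2 = 0.021001, so τ_n = 0.022535.
Rearranging for μ₀: μ₀ = (μ_n·τ_n − τ_data·x̄)/τ₀ = (486.0284·0.022535 − 0.021001·493.1) / 0.001534 = 0.597057/0.001534 ≈ 389.2.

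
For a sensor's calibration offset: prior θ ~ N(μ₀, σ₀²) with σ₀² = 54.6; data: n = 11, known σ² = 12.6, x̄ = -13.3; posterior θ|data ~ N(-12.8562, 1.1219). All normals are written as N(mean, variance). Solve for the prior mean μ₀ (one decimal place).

The posterior mean is a precision-weighted average: μ_n = (τ₀μ₀ + τ_data·x̄)/(τ₀+τ_data), with τ₀=1/σ₀² and τ_data=n/σ².
Here τ₀ = 1/54.6 = 0.018315 and τ_data = 11/12.6 = 0.873016, so τ_n = 0.891331.
Rearranging for μ₀: μ₀ = (μ_n·τ_n − τ_data·x̄)/τ₀ = (-12.8562·0.891331 − 0.873016·-13.3) / 0.018315 = 0.151983/0.018315 ≈ 8.3.

μ₀ = 8.3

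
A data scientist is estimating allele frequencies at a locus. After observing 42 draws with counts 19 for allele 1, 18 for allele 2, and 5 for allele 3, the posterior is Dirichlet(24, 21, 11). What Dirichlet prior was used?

For a Dirichlet(α) prior with multinomial counts c, the posterior is Dirichlet(α + c) componentwise.
Subtract each count from the matching posterior parameter: 24−19=5, 21−18=3, 11−5=6.

Dirichlet(5, 3, 6)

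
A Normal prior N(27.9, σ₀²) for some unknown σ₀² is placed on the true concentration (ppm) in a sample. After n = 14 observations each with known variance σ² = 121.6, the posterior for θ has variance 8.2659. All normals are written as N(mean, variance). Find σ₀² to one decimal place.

σ₀² = 171.0

For the Normal–Normal model with known σ², precisions add: τ_n = τ₀ + n/σ².
So 1/σ₀² = 1/8.2659 − 14/121.6 = 0.120979 − 0.115132 = 0.005847.
Hence σ₀² = 1/0.005847 ≈ 171.0.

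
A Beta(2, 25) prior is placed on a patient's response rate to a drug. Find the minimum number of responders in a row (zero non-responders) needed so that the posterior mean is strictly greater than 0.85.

After k responders and 0 non-responders the posterior is Beta(2+k, 25), with mean (2+k)/(2+25+k).
Set (2+k)/(27+k) > 0.85 and solve: k > (0.85·27 − 2)/(1 − 0.85) = 139.667.
The smallest integer exceeding 139.667 is 140.

k = 140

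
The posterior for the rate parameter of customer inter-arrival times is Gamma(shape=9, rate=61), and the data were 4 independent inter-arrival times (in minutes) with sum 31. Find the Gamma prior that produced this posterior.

Gamma–exponential conjugacy: posterior shape = α + n, posterior rate = β + Σtᵢ.
So α = 9 − 4 = 5 and β = 61 − 31 = 30.

Gamma(shape=5, rate=30)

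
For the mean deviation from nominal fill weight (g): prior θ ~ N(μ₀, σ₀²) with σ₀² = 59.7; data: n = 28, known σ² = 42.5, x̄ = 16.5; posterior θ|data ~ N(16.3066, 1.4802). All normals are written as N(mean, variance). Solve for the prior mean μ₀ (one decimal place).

μ₀ = 8.7

The posterior mean is a precision-weighted average: μ_n = (τ₀μ₀ + τ_data·x̄)/(τ₀+τ_data), with τ₀=1/σ₀² and τ_data=n/σ².
Here τ₀ = 1/59.7 = 0.016750 and τ_data = 28/42.5 = 0.658824, so τ_n = 0.675574.
Rearranging for μ₀: μ₀ = (μ_n·τ_n − τ_data·x̄)/τ₀ = (16.3066·0.675574 − 0.658824·16.5) / 0.016750 = 0.145719/0.016750 ≈ 8.7.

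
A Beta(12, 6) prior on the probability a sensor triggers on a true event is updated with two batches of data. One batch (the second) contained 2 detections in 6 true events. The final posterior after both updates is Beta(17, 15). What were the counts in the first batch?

Because Beta–binomial updating is additive in the counts, the combined data contributed (α_post−α_prior, β_post−β_prior) successes and failures.
Total across both batches: 17−12=5 detections, 15−6=9 misses.
Subtract the second batch: 5−2=3 detections and 9−4=5 misses.

3 detections and 5 misses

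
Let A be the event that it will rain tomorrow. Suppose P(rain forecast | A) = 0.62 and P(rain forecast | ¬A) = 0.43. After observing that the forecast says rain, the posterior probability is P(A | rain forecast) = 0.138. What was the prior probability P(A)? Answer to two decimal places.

P(A) = 0.10

In odds form, posterior odds = prior odds × likelihood ratio, so prior odds = posterior odds ÷ LR.
Posterior odds = 0.138/(1−0.138) = 0.1601. LR = 0.62/0.43 = 1.4419.
Prior odds = 0.1601/1.4419 = 0.1110, so P(A) = 0.1110/(1+0.1110) ≈ 0.10.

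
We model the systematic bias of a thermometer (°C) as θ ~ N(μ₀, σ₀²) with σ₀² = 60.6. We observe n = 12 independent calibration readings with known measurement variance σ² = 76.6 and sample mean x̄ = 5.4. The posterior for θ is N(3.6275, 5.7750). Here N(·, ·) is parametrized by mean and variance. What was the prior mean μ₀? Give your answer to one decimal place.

μ₀ = -13.2

The posterior mean is a precision-weighted average: μ_n = (τ₀μ₀ + τ_data·x̄)/(τ₀+τ_data), with τ₀=1/σ₀² and τ_data=n/σ².
Here τ₀ = 1/60.6 = 0.016502 and τ_data = 12/76.6 = 0.156658, so τ_n = 0.173160.
Rearranging for μ₀: μ₀ = (μ_n·τ_n − τ_data·x̄)/τ₀ = (3.6275·0.173160 − 0.156658·5.4) / 0.016502 = -0.217815/0.016502 ≈ -13.2.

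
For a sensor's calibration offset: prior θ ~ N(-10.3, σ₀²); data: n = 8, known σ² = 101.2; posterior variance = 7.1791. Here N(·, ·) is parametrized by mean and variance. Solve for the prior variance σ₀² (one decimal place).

σ₀² = 16.6

Posterior precision equals prior precision plus data precision: 1/σ_n² = 1/σ₀² + n/σ².
So 1/σ₀² = 1/7.1791 − 8/101.2 = 0.139293 − 0.079051 = 0.060242.
Hence σ₀² = 1/0.060242 ≈ 16.6.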